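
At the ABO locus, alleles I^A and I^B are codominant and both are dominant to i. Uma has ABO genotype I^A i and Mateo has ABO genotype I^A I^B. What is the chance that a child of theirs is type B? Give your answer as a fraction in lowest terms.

ABO cross I^A i × I^A I^B → offspring phenotypes: 1/2 A, 1/4 B, 1/4 AB.
So P(type B) = 1/4.

1/4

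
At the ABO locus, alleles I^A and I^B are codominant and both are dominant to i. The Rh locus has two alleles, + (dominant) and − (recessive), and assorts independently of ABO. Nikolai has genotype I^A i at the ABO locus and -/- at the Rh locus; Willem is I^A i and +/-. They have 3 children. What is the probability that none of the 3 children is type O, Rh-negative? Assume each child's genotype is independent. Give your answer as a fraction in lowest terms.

ABO cross I^A i × I^A i → 1/4 O, 3/4 A.
Rh cross -/- × +/- → 1/2 Rh+, 1/2 Rh-; so P(type O, Rh-negative) = 1/4 × 1/2 = 1/8 per child.
P(not type O, Rh-negative) = 7/8 for one child; (7/8)^3 = 343/512.

343/512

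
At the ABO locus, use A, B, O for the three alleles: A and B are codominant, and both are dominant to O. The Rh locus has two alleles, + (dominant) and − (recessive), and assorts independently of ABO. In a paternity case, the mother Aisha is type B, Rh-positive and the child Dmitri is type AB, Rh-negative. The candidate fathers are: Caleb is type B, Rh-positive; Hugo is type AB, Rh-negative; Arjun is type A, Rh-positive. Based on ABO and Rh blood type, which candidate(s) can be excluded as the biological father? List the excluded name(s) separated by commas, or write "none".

A candidate is excluded only if no genotype consistent with his phenotype could produce a type AB, Rh-negative child with a type B, Rh-positive mother.
Caleb (type B, Rh+): no genotype consistent with that phenotype can produce a type-AB Rh- child with a type-B mother.

Caleb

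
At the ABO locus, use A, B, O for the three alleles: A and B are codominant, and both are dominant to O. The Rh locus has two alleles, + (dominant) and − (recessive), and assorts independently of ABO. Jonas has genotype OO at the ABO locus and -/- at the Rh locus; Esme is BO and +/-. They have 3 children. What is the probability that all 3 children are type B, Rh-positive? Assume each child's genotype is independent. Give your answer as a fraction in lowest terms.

1/64

ABO cross OO × BO → 1/2 O, 1/2 B.
Rh cross -/- × +/- → 1/2 Rh+, 1/2 Rh-; so P(type B, Rh-positive) = 1/2 × 1/2 = 1/4 per child.
All 3 independent: (1/4)^3 = 1/64.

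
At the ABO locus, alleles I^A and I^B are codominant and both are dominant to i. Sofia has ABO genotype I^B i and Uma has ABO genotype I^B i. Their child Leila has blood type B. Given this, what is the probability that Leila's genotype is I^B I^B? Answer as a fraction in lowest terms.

Cross I^B i × I^B i → 1/4 I^B I^B, 1/2 I^B i, 1/4 i i.
Type-B genotypes among offspring: I^B I^B (1/4), I^B i (1/2); total 3/4.
P(I^B I^B | type B) = (1/4) / (3/4) = 1/3.

1/3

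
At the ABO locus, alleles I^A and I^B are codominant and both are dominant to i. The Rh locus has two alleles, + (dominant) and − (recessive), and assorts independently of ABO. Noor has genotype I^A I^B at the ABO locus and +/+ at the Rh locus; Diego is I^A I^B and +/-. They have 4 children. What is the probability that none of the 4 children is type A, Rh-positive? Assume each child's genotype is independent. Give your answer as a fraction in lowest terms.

81/256

ABO cross I^A I^B × I^A I^B → 1/4 A, 1/4 B, 1/2 AB.
Rh cross +/+ × +/- → 1 Rh+; so P(type A, Rh-positive) = 1/4 × 1 = 1/4 per child.
P(not type A, Rh-positive) = 3/4 for one child; (3/4)^4 = 81/256.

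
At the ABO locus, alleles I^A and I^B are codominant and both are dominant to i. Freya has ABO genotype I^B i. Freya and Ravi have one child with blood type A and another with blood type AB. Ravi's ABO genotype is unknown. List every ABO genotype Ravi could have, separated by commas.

I^A I^A, I^A I^B, I^A i

For each candidate genotype of Ravi, check whether crossing it with I^B i can produce every observed child phenotype.
  I^A I^A → possible child types {A, AB} ✓
  I^A I^B → possible child types {A, B, AB} ✓
  I^A i → possible child types {O, A, B, AB} ✓
  I^B I^B → possible child types {B} ✗
  I^B i → possible child types {O, B} ✗
  i i → possible child types {O, B} ✗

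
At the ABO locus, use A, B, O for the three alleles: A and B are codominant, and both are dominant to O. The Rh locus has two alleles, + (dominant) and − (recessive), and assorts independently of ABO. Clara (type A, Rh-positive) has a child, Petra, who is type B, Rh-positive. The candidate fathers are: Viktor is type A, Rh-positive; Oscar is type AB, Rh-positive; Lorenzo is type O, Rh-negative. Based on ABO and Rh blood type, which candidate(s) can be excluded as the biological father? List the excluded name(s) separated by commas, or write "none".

Viktor, Lorenzo

A candidate is excluded only if no genotype consistent with his phenotype could produce a type B, Rh-positive child with a type A, Rh-positive mother.
Viktor (type A, Rh+): no genotype consistent with that phenotype can produce a type-B Rh+ child with a type-A mother.
Lorenzo (type O, Rh-): no genotype consistent with that phenotype can produce a type-B Rh+ child with a type-A mother.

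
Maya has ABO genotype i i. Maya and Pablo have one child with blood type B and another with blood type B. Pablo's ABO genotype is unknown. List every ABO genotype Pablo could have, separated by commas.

I^A I^B, I^B I^B, I^B i

For each candidate genotype of Pablo, check whether crossing it with i i can produce every observed child phenotype.
  I^A I^A → possible child types {A} ✗
  I^A I^B → possible child types {A, B} ✓
  I^A i → possible child types {O, A} ✗
  I^B I^B → possible child types {B} ✓
  I^B i → possible child types {O, B} ✓
  i i → possible child types {O} ✗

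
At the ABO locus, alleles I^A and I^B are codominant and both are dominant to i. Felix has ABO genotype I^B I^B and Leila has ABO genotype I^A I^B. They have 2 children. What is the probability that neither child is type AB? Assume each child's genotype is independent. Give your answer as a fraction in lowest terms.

ABO cross I^B I^B × I^A I^B → 1/2 B, 1/2 AB.
So P(type AB) = 1/2 per child.
P(not type AB) = 1/2 for one child; (1/2)^2 = 1/4.

1/4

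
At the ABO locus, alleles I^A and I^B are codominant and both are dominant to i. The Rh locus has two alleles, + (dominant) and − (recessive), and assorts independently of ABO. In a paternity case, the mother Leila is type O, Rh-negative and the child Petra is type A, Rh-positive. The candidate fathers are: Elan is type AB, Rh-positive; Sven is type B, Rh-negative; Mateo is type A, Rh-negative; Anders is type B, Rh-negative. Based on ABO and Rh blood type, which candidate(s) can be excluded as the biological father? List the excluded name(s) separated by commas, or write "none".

A candidate is excluded only if no genotype consistent with his phenotype could produce a type A, Rh-positive child with a type O, Rh-negative mother.
Sven (type B, Rh-): no genotype consistent with that phenotype can produce a type-A Rh+ child with a type-O mother.
Mateo (type A, Rh-): no genotype consistent with that phenotype can produce a type-A Rh+ child with a type-O mother.
Anders (type B, Rh-): no genotype consistent with that phenotype can produce a type-A Rh+ child with a type-O mother.

Sven, Mateo, Anders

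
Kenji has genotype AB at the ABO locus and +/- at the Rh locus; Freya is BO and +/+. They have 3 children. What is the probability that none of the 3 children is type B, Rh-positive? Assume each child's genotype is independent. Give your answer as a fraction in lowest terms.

ABO cross AB × BO → 1/4 A, 1/2 B, 1/4 AB.
Rh cross +/- × +/+ → 1 Rh+; so P(type B, Rh-positive) = 1/2 × 1 = 1/2 per child.
P(not type B, Rh-positive) = 1/2 for one child; (1/2)^3 = 1/8.

1/8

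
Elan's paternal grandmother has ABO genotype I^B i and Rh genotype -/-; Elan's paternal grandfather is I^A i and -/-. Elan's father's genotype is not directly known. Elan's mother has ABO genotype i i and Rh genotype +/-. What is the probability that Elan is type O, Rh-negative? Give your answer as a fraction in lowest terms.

1/4

Elan's father's ABO genotype from I^B i × I^A i: 1/4 I^A I^B, 1/4 I^A i, 1/4 I^B i, 1/4 i i.
Crossing each possibility with the mother i i and summing P(type O): 1/4·0 + 1/4·1/2 + 1/4·1/2 + 1/4·1 = 1/2.
Similarly for Rh via the father's Rh distribution: P(Rh-) = 1/2.
Independent loci: 1/2 × 1/2 = 1/4.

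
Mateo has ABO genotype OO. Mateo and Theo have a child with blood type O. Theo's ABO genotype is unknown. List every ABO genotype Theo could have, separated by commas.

For each candidate genotype of Theo, check whether crossing it with OO can produce every observed child phenotype.
  AA → possible child types {A} ✗
  AB → possible child types {A, B} ✗
  AO → possible child types {O, A} ✓
  BB → possible child types {B} ✗
  BO → possible child types {O, B} ✓
  OO → possible child types {O} ✓

AO, BO, OO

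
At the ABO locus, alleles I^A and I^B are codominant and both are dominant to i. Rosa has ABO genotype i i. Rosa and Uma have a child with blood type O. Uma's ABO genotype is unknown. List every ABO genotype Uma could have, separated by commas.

For each candidate genotype of Uma, check whether crossing it with i i can produce every observed child phenotype.
  I^A I^A → possible child types {A} ✗
  I^A I^B → possible child types {A, B} ✗
  I^A i → possible child types {O, A} ✓
  I^B I^B → possible child types {B} ✗
  I^B i → possible child types {O, B} ✓
  i i → possible child types {O} ✓

I^A i, I^B i, i i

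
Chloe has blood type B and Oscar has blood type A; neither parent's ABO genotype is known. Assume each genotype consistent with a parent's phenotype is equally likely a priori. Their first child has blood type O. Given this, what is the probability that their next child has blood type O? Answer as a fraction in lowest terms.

1/4

Possible genotypes: Chloe ∈ {BB, BO}; Oscar ∈ {AA, AO}.
Weight each parental genotype pair by prior × P(type-O child):
  BO × AO: posterior weight 1; P(next child type O) = 1/4.
Weighted sum = 1/4.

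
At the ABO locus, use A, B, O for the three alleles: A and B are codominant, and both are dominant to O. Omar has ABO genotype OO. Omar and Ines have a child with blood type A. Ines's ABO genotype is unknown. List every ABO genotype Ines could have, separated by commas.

AA, AB, AO

For each candidate genotype of Ines, check whether crossing it with OO can produce every observed child phenotype.
  AA → possible child types {A} ✓
  AB → possible child types {A, B} ✓
  AO → possible child types {O, A} ✓
  BB → possible child types {B} ✗
  BO → possible child types {O, B} ✗
  OO → possible child types {O} ✗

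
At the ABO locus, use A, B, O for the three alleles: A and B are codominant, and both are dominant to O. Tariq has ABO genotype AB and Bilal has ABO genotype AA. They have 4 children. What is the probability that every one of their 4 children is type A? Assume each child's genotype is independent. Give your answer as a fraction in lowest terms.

ABO cross AB × AA → 1/2 A, 1/2 AB.
So P(type A) = 1/2 per child.
All 4 independent: (1/2)^4 = 1/16.

1/16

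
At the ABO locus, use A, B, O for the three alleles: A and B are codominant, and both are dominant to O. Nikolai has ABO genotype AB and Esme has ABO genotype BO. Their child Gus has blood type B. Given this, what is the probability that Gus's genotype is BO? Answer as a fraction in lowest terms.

Cross AB × BO → 1/4 AB, 1/4 AO, 1/4 BB, 1/4 BO.
Type-B genotypes among offspring: BB (1/4), BO (1/4); total 1/2.
P(BO | type B) = (1/4) / (1/2) = 1/2.

1/2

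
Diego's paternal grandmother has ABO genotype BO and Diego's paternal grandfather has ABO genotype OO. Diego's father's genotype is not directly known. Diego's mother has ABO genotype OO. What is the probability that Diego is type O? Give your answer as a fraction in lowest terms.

Diego's father's ABO genotype from BO × OO: 1/2 BO, 1/2 OO.
Crossing each possibility with the mother OO and summing P(type O): 1/2·1/2 + 1/2·1 = 3/4.

3/4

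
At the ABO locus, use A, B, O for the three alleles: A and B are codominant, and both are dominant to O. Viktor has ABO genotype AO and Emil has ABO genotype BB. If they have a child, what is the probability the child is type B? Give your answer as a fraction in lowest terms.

ABO cross AO × BB → offspring phenotypes: 1/2 B, 1/2 AB.
So P(type B) = 1/2.

1/2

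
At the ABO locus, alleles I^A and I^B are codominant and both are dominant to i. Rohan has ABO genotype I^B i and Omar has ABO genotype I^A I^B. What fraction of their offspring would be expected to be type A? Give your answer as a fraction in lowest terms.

ABO cross I^B i × I^A I^B → offspring phenotypes: 1/4 A, 1/2 B, 1/4 AB.
So P(type A) = 1/4.

1/4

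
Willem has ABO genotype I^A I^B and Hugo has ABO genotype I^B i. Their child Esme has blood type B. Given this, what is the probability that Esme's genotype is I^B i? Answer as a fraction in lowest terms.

1/2

Cross I^A I^B × I^B i → 1/4 I^A I^B, 1/4 I^A i, 1/4 I^B I^B, 1/4 I^B i.
Type-B genotypes among offspring: I^B I^B (1/4), I^B i (1/4); total 1/2.
P(I^B i | type B) = (1/4) / (1/2) = 1/2.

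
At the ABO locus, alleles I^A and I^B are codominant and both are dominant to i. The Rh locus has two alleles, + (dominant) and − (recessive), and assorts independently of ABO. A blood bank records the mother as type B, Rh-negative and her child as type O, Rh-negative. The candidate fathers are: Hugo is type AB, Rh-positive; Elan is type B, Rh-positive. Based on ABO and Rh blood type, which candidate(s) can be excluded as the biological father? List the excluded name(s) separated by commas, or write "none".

A candidate is excluded only if no genotype consistent with his phenotype could produce a type O, Rh-negative child with a type B, Rh-negative mother.
Hugo (type AB, Rh+): no genotype consistent with that phenotype can produce a type-O Rh- child with a type-B mother.

Hugo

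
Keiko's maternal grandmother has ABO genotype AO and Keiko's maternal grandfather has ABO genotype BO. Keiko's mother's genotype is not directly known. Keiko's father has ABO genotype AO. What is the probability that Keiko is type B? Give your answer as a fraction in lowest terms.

Keiko's mother's ABO genotype from AO × BO: 1/4 AB, 1/4 AO, 1/4 BO, 1/4 OO.
Crossing each possibility with the father AO and summing P(type B): 1/4·1/4 + 1/4·0 + 1/4·1/4 + 1/4·0 = 1/8.

1/8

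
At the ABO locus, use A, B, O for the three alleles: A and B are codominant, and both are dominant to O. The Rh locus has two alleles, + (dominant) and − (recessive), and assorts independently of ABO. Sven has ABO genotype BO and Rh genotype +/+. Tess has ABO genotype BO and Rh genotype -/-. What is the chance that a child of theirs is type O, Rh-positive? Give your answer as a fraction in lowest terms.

ABO cross BO × BO → offspring phenotypes: 1/4 O, 3/4 B.
Rh cross +/+ × -/- → 1 Rh+.
Independent loci: P(type O, Rh-positive) = 1/4 × 1 = 1/4.

1/4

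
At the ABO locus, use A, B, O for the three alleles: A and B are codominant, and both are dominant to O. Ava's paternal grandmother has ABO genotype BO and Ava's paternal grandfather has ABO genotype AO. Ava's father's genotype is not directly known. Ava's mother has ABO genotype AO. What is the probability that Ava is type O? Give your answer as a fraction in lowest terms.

Ava's father's ABO genotype from BO × AO: 1/4 AB, 1/4 AO, 1/4 BO, 1/4 OO.
Crossing each possibility with the mother AO and summing P(type O): 1/4·0 + 1/4·1/4 + 1/4·1/4 + 1/4·1/2 = 1/4.

1/4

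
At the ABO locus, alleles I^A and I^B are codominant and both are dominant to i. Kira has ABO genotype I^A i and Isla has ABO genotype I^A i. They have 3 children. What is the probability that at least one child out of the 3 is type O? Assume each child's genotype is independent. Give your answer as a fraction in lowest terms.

37/64

ABO cross I^A i × I^A i → 1/4 O, 3/4 A.
So P(type O) = 1/4 per child.
P(none) = (3/4)^3 = 27/64; P(at least one) = 1 − 27/64 = 37/64.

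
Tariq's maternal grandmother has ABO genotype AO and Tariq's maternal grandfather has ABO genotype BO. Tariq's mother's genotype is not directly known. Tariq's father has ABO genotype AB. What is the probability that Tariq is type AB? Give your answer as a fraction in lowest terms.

1/4

Tariq's mother's ABO genotype from AO × BO: 1/4 AB, 1/4 AO, 1/4 BO, 1/4 OO.
Crossing each possibility with the father AB and summing P(type AB): 1/4·1/2 + 1/4·1/4 + 1/4·1/4 + 1/4·0 = 1/4.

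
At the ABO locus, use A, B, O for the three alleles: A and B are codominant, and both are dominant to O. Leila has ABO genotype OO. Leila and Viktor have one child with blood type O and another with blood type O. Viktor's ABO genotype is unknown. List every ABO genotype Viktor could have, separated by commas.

For each candidate genotype of Viktor, check whether crossing it with OO can produce every observed child phenotype.
  AA → possible child types {A} ✗
  AB → possible child types {A, B} ✗
  AO → possible child types {O, A} ✓
  BB → possible child types {B} ✗
  BO → possible child types {O, B} ✓
  OO → possible child types {O} ✓

AO, BO, OO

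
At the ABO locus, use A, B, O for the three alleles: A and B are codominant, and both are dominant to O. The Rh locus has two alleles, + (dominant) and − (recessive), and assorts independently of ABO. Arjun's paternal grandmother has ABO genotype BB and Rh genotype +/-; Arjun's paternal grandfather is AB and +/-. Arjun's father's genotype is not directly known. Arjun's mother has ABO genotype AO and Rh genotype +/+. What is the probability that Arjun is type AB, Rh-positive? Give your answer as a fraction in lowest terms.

3/8

Arjun's father's ABO genotype from BB × AB: 1/2 AB, 1/2 BB.
Crossing each possibility with the mother AO and summing P(type AB): 1/2·1/4 + 1/2·1/2 = 3/8.
Similarly for Rh via the father's Rh distribution: P(Rh+) = 1.
Independent loci: 3/8 × 1 = 3/8.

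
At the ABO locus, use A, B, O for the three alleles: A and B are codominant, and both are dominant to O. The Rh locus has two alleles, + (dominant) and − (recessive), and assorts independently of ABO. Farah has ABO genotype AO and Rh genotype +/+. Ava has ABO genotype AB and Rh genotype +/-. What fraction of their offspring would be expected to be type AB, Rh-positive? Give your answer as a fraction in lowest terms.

1/4

ABO cross AO × AB → offspring phenotypes: 1/2 A, 1/4 B, 1/4 AB.
Rh cross +/+ × +/- → 1 Rh+.
Independent loci: P(type AB, Rh-positive) = 1/4 × 1 = 1/4.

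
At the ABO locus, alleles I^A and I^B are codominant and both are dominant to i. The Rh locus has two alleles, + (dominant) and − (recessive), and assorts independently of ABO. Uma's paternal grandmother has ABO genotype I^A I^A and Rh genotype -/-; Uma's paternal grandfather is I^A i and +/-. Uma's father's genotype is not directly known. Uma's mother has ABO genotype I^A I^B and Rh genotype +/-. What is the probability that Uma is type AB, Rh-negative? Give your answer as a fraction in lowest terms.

9/64

Uma's father's ABO genotype from I^A I^A × I^A i: 1/2 I^A I^A, 1/2 I^A i.
Crossing each possibility with the mother I^A I^B and summing P(type AB): 1/2·1/2 + 1/2·1/4 = 3/8.
Similarly for Rh via the father's Rh distribution: P(Rh-) = 3/8.
Independent loci: 3/8 × 3/8 = 9/64.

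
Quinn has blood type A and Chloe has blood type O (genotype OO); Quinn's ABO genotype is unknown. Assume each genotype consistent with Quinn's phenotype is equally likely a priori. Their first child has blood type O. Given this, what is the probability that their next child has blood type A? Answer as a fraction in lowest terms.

Possible genotypes: Quinn ∈ {AA, AO}; Chloe ∈ {OO}.
Weight each parental genotype pair by prior × P(type-O child):
  AO × OO: posterior weight 1; P(next child type A) = 1/2.
Weighted sum = 1/2.

1/2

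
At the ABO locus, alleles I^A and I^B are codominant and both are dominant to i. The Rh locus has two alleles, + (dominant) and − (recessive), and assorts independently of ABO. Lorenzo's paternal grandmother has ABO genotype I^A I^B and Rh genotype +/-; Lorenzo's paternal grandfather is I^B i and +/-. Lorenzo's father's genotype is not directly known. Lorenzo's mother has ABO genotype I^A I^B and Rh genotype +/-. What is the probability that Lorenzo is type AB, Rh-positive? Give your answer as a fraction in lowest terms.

9/32

Lorenzo's father's ABO genotype from I^A I^B × I^B i: 1/4 I^A I^B, 1/4 I^A i, 1/4 I^B I^B, 1/4 I^B i.
Crossing each possibility with the mother I^A I^B and summing P(type AB): 1/4·1/2 + 1/4·1/4 + 1/4·1/2 + 1/4·1/4 = 3/8.
Similarly for Rh via the father's Rh distribution: P(Rh+) = 3/4.
Independent loci: 3/8 × 3/4 = 9/32.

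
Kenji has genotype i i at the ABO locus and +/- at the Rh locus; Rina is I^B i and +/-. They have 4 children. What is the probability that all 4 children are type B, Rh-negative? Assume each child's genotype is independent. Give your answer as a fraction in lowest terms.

1/4096

ABO cross i i × I^B i → 1/2 O, 1/2 B.
Rh cross +/- × +/- → 3/4 Rh+, 1/4 Rh-; so P(type B, Rh-negative) = 1/2 × 1/4 = 1/8 per child.
All 4 independent: (1/8)^4 = 1/4096.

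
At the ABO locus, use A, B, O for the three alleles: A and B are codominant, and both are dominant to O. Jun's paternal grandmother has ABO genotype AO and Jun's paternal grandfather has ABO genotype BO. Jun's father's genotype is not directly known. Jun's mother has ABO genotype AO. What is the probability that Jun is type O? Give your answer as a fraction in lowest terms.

1/4

Jun's father's ABO genotype from AO × BO: 1/4 AB, 1/4 AO, 1/4 BO, 1/4 OO.
Crossing each possibility with the mother AO and summing P(type O): 1/4·0 + 1/4·1/4 + 1/4·1/4 + 1/4·1/2 = 1/4.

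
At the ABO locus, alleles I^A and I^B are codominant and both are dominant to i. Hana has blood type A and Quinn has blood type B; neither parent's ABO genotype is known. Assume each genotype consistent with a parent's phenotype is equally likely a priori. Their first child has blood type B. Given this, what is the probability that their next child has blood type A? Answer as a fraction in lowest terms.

Possible genotypes: Hana ∈ {I^A I^A, I^A i}; Quinn ∈ {I^B I^B, I^B i}.
Weight each parental genotype pair by prior × P(type-B child):
  I^A i × I^B I^B: posterior weight 2/3; P(next child type A) = 0.
  I^A i × I^B i: posterior weight 1/3; P(next child type A) = 1/4.
Weighted sum = 1/12.

1/12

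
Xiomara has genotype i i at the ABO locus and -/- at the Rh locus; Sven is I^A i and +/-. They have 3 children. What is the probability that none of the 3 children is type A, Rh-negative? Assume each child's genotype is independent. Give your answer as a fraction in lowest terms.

ABO cross i i × I^A i → 1/2 O, 1/2 A.
Rh cross -/- × +/- → 1/2 Rh+, 1/2 Rh-; so P(type A, Rh-negative) = 1/2 × 1/2 = 1/4 per child.
P(not type A, Rh-negative) = 3/4 for one child; (3/4)^3 = 27/64.

27/64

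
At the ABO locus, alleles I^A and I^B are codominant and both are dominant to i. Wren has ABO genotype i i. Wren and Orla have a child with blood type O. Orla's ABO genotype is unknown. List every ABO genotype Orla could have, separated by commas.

For each candidate genotype of Orla, check whether crossing it with i i can produce every observed child phenotype.
  I^A I^A → possible child types {A} ✗
  I^A I^B → possible child types {A, B} ✗
  I^A i → possible child types {O, A} ✓
  I^B I^B → possible child types {B} ✗
  I^B i → possible child types {O, B} ✓
  i i → possible child types {O} ✓

I^A i, I^B i, i i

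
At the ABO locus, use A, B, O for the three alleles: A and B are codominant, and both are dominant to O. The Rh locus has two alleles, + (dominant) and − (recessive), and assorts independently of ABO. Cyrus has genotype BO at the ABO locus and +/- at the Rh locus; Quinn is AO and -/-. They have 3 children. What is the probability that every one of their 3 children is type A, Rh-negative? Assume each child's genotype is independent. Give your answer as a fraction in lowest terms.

ABO cross BO × AO → 1/4 O, 1/4 A, 1/4 B, 1/4 AB.
Rh cross +/- × -/- → 1/2 Rh+, 1/2 Rh-; so P(type A, Rh-negative) = 1/4 × 1/2 = 1/8 per child.
All 3 independent: (1/8)^3 = 1/512.

1/512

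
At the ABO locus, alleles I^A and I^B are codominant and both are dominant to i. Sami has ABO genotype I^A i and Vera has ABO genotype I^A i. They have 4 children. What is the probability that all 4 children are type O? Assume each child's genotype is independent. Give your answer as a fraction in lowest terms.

ABO cross I^A i × I^A i → 1/4 O, 3/4 A.
So P(type O) = 1/4 per child.
All 4 independent: (1/4)^4 = 1/256.

1/256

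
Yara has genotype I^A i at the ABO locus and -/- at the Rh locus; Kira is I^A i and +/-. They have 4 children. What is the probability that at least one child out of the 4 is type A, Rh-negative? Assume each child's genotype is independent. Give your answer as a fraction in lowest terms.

ABO cross I^A i × I^A i → 1/4 O, 3/4 A.
Rh cross -/- × +/- → 1/2 Rh+, 1/2 Rh-; so P(type A, Rh-negative) = 3/4 × 1/2 = 3/8 per child.
P(none) = (5/8)^4 = 625/4096; P(at least one) = 1 − 625/4096 = 3471/4096.

3471/4096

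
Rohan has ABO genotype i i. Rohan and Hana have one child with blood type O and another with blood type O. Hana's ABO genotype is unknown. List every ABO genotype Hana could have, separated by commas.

For each candidate genotype of Hana, check whether crossing it with i i can produce every observed child phenotype.
  I^A I^A → possible child types {A} ✗
  I^A I^B → possible child types {A, B} ✗
  I^A i → possible child types {O, A} ✓
  I^B I^B → possible child types {B} ✗
  I^B i → possible child types {O, B} ✓
  i i → possible child types {O} ✓

I^A i, I^B i, i i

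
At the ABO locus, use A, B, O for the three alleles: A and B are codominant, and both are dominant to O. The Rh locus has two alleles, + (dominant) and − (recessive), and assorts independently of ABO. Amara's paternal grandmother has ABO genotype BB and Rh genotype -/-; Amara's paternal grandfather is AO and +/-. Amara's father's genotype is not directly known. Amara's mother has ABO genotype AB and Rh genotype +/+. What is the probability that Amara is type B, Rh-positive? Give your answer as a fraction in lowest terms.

3/8

Amara's father's ABO genotype from BB × AO: 1/2 AB, 1/2 BO.
Crossing each possibility with the mother AB and summing P(type B): 1/2·1/4 + 1/2·1/2 = 3/8.
Similarly for Rh via the father's Rh distribution: P(Rh+) = 1.
Independent loci: 3/8 × 1 = 3/8.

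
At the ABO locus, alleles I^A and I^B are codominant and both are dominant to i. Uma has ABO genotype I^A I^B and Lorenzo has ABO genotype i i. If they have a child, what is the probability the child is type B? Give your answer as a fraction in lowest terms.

1/2

ABO cross I^A I^B × i i → offspring phenotypes: 1/2 A, 1/2 B.
So P(type B) = 1/2.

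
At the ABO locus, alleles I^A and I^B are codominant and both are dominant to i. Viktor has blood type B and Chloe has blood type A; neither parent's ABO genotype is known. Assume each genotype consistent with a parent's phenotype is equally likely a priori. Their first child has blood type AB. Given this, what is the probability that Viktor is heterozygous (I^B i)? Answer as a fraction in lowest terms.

1/3

Possible genotypes: Viktor ∈ {I^B I^B, I^B i}; Chloe ∈ {I^A I^A, I^A i}.
Weight each parental genotype pair by prior × P(type-AB child):
  I^B I^B × I^A I^A: posterior weight 4/9.
  I^B I^B × I^A i: posterior weight 2/9.
  I^B i × I^A I^A: posterior weight 2/9.
  I^B i × I^A i: posterior weight 1/9.
Sum the posterior weight over pairs where Viktor is I^B i: 1/3.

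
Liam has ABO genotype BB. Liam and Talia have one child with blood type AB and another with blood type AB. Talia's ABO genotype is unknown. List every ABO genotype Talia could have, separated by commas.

For each candidate genotype of Talia, check whether crossing it with BB can produce every observed child phenotype.
  AA → possible child types {AB} ✓
  AB → possible child types {B, AB} ✓
  AO → possible child types {B, AB} ✓
  BB → possible child types {B} ✗
  BO → possible child types {B} ✗
  OO → possible child types {B} ✗

AA, AB, AO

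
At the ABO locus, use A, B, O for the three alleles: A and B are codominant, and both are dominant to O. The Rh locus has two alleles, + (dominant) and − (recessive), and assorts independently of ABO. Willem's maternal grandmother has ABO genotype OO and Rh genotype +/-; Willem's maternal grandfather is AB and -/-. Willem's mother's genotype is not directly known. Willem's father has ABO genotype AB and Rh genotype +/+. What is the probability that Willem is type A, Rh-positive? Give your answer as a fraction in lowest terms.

Willem's mother's ABO genotype from OO × AB: 1/2 AO, 1/2 BO.
Crossing each possibility with the father AB and summing P(type A): 1/2·1/2 + 1/2·1/4 = 3/8.
Similarly for Rh via the mother's Rh distribution: P(Rh+) = 1.
Independent loci: 3/8 × 1 = 3/8.

3/8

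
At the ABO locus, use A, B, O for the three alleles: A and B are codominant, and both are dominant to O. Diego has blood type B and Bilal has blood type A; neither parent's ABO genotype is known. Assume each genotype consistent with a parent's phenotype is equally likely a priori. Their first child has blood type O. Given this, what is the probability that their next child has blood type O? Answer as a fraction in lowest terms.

1/4

Possible genotypes: Diego ∈ {BB, BO}; Bilal ∈ {AA, AO}.
Weight each parental genotype pair by prior × P(type-O child):
  BO × AO: posterior weight 1; P(next child type O) = 1/4.
Weighted sum = 1/4.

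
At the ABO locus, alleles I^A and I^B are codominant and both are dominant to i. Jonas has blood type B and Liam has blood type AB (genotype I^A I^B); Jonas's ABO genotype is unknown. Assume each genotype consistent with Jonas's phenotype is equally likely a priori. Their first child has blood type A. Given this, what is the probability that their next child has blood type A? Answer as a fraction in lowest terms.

Possible genotypes: Jonas ∈ {I^B I^B, I^B i}; Liam ∈ {I^A I^B}.
Weight each parental genotype pair by prior × P(type-A child):
  I^B i × I^A I^B: posterior weight 1; P(next child type A) = 1/4.
Weighted sum = 1/4.

1/4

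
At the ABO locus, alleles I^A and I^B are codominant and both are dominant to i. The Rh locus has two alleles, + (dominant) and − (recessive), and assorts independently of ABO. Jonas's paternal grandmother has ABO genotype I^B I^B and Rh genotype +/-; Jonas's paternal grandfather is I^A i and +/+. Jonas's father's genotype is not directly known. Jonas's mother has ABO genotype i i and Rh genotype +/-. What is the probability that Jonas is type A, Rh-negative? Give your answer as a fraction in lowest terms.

1/32

Jonas's father's ABO genotype from I^B I^B × I^A i: 1/2 I^A I^B, 1/2 I^B i.
Crossing each possibility with the mother i i and summing P(type A): 1/2·1/2 + 1/2·0 = 1/4.
Similarly for Rh via the father's Rh distribution: P(Rh-) = 1/8.
Independent loci: 1/4 × 1/8 = 1/32.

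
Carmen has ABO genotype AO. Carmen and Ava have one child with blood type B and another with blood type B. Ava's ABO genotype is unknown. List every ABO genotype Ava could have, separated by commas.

AB, BB, BO

For each candidate genotype of Ava, check whether crossing it with AO can produce every observed child phenotype.
  AA → possible child types {A} ✗
  AB → possible child types {A, B, AB} ✓
  AO → possible child types {O, A} ✗
  BB → possible child types {B, AB} ✓
  BO → possible child types {O, A, B, AB} ✓
  OO → possible child types {O, A} ✗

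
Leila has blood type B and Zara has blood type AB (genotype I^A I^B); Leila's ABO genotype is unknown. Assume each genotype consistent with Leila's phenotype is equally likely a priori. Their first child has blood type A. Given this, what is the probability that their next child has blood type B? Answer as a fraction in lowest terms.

Possible genotypes: Leila ∈ {I^B I^B, I^B i}; Zara ∈ {I^A I^B}.
Weight each parental genotype pair by prior × P(type-A child):
  I^B i × I^A I^B: posterior weight 1; P(next child type B) = 1/2.
Weighted sum = 1/2.

1/2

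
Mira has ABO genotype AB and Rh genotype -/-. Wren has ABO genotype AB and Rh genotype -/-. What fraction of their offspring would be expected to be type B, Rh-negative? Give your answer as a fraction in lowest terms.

1/4

ABO cross AB × AB → offspring phenotypes: 1/4 A, 1/4 B, 1/2 AB.
Rh cross -/- × -/- → 1 Rh-.
Independent loci: P(type B, Rh-negative) = 1/4 × 1 = 1/4.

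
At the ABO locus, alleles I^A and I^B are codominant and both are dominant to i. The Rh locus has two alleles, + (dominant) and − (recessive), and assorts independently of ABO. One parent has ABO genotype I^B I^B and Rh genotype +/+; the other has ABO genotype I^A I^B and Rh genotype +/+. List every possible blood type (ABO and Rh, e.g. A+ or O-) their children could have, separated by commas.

Gametes from I^B I^B × I^A I^B give offspring ABO genotypes I^A I^B, I^B I^B, i.e. phenotypes B, AB.
Rh cross +/+ × +/+ → phenotypes Rh+.
Combining independently: B+, AB+.

B+, AB+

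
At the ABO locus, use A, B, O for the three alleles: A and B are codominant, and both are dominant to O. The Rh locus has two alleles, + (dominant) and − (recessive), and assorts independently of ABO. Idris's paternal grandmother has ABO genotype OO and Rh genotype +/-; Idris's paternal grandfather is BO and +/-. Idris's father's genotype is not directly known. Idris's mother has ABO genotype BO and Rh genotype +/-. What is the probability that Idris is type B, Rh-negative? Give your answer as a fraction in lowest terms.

Idris's father's ABO genotype from OO × BO: 1/2 BO, 1/2 OO.
Crossing each possibility with the mother BO and summing P(type B): 1/2·3/4 + 1/2·1/2 = 5/8.
Similarly for Rh via the father's Rh distribution: P(Rh-) = 1/4.
Independent loci: 5/8 × 1/4 = 5/32.

5/32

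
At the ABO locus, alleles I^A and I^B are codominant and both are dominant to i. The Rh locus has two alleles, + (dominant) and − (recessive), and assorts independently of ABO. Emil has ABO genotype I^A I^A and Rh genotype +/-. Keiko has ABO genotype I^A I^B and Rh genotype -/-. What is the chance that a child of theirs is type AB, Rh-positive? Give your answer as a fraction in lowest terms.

ABO cross I^A I^A × I^A I^B → offspring phenotypes: 1/2 A, 1/2 AB.
Rh cross +/- × -/- → 1/2 Rh+, 1/2 Rh-.
Independent loci: P(type AB, Rh-positive) = 1/2 × 1/2 = 1/4.

1/4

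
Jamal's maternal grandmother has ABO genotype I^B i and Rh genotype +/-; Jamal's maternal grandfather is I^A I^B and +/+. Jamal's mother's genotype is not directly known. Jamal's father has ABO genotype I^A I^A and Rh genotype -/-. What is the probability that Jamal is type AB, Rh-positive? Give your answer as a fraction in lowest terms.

3/8

Jamal's mother's ABO genotype from I^B i × I^A I^B: 1/4 I^A I^B, 1/4 I^A i, 1/4 I^B I^B, 1/4 I^B i.
Crossing each possibility with the father I^A I^A and summing P(type AB): 1/4·1/2 + 1/4·0 + 1/4·1 + 1/4·1/2 = 1/2.
Similarly for Rh via the mother's Rh distribution: P(Rh+) = 3/4.
Independent loci: 1/2 × 3/4 = 3/8.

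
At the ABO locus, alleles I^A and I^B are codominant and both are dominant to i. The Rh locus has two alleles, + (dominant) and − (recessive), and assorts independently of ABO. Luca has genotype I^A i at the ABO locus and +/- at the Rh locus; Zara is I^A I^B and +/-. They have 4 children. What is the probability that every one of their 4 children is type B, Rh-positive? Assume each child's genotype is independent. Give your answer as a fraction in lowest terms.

81/65536

ABO cross I^A i × I^A I^B → 1/2 A, 1/4 B, 1/4 AB.
Rh cross +/- × +/- → 3/4 Rh+, 1/4 Rh-; so P(type B, Rh-positive) = 1/4 × 3/4 = 3/16 per child.
All 4 independent: (3/16)^4 = 81/65536.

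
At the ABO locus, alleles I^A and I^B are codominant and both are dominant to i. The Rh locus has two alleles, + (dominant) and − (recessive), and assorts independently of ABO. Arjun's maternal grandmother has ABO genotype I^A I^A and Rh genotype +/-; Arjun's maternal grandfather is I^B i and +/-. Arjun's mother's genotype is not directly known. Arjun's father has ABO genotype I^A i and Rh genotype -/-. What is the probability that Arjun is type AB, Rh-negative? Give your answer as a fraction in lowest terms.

1/16

Arjun's mother's ABO genotype from I^A I^A × I^B i: 1/2 I^A I^B, 1/2 I^A i.
Crossing each possibility with the father I^A i and summing P(type AB): 1/2·1/4 + 1/2·0 = 1/8.
Similarly for Rh via the mother's Rh distribution: P(Rh-) = 1/2.
Independent loci: 1/8 × 1/2 = 1/16.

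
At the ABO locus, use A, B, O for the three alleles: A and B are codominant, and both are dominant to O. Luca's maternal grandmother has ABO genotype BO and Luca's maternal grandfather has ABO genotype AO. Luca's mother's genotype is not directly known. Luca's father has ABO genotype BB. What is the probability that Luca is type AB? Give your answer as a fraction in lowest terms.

1/4

Luca's mother's ABO genotype from BO × AO: 1/4 AB, 1/4 AO, 1/4 BO, 1/4 OO.
Crossing each possibility with the father BB and summing P(type AB): 1/4·1/2 + 1/4·1/2 + 1/4·0 + 1/4·0 = 1/4.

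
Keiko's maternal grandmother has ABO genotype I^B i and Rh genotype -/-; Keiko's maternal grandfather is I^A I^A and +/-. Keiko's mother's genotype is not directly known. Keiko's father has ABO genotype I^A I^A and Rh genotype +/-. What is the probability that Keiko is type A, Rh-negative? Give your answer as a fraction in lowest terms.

9/32

Keiko's mother's ABO genotype from I^B i × I^A I^A: 1/2 I^A I^B, 1/2 I^A i.
Crossing each possibility with the father I^A I^A and summing P(type A): 1/2·1/2 + 1/2·1 = 3/4.
Similarly for Rh via the mother's Rh distribution: P(Rh-) = 3/8.
Independent loci: 3/4 × 3/8 = 9/32.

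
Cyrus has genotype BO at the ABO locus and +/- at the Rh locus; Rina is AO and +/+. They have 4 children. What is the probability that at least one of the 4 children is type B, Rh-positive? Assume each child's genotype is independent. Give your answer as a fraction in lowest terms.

175/256

ABO cross BO × AO → 1/4 O, 1/4 A, 1/4 B, 1/4 AB.
Rh cross +/- × +/+ → 1 Rh+; so P(type B, Rh-positive) = 1/4 × 1 = 1/4 per child.
P(none) = (3/4)^4 = 81/256; P(at least one) = 1 − 81/256 = 175/256.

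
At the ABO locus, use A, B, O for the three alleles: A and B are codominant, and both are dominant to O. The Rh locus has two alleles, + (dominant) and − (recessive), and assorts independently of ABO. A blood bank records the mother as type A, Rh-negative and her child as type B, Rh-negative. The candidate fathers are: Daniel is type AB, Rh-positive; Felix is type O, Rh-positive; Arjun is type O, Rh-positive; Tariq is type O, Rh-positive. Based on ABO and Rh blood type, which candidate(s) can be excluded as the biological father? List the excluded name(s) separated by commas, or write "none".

Felix, Arjun, Tariq

A candidate is excluded only if no genotype consistent with his phenotype could produce a type B, Rh-negative child with a type A, Rh-negative mother.
Felix (type O, Rh+): no genotype consistent with that phenotype can produce a type-B Rh- child with a type-A mother.
Arjun (type O, Rh+): no genotype consistent with that phenotype can produce a type-B Rh- child with a type-A mother.
Tariq (type O, Rh+): no genotype consistent with that phenotype can produce a type-B Rh- child with a type-A mother.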